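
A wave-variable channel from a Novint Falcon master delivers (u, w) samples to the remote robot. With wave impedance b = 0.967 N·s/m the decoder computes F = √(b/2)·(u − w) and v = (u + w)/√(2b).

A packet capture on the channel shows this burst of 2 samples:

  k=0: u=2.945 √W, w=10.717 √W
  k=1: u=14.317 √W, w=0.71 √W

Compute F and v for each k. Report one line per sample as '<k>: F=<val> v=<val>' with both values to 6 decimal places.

0: F=-5.404195 v=9.823948
1: F=9.461514 v=10.805480

k=0: u−w=-7.772000, u+w=13.662000; √(b/2)=0.695342, √(2b)=1.390683; F=0.695342×(-7.772)=-5.404195, v=13.662000/1.390683=9.823948
k=1: u−w=13.607000, u+w=15.027000; √(b/2)=0.695342, √(2b)=1.390683; F=0.695342×13.607=9.461514, v=15.027000/1.390683=10.805480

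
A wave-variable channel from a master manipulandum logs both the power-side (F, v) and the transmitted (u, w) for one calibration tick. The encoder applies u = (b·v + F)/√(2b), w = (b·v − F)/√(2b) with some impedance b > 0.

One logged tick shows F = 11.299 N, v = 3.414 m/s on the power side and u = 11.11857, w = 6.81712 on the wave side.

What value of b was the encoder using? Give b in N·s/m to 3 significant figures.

u + w = 17.9357;  u + w = √(2b)·v, so √(2b) = 17.9357/3.414 = 5.2536.
b = (√(2b))²/2 = 27.6000/2 = 13.8000.
(Check via u − w = 2F/√(2b): u − w = 4.3014, 2F/√(2b) = 4.3015.)

b = 13.8 N·s/m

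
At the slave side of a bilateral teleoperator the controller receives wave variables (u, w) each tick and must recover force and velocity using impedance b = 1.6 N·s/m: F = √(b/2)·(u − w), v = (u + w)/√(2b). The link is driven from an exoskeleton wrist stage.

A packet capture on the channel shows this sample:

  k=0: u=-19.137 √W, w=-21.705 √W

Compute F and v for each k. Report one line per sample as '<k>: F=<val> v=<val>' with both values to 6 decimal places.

0: F=2.296889 v=-22.831372

k=0: u−w=2.568000, u+w=-40.842000; √(b/2)=0.894427, √(2b)=1.788854; F=0.894427×2.568=2.296889, v=-40.842000/1.788854=-22.831372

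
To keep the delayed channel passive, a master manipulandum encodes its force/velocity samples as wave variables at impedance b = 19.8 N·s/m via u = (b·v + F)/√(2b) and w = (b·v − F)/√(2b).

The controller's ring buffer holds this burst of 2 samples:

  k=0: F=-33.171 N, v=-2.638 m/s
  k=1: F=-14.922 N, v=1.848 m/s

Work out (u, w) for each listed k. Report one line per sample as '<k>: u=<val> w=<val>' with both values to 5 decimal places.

k=0: b·v=19.8×(-2.638)=-52.23240; √(2b)=6.29285; u=(-52.23240+(-33.171))/6.29285=-13.57149, w=(-52.23240−(-33.171))/6.29285=-3.02906
k=1: b·v=19.8×1.848=36.59040; √(2b)=6.29285; u=(36.59040+(-14.922))/6.29285=3.44333, w=(36.59040−(-14.922))/6.29285=8.18586

0: u=-13.57149 w=-3.02906
1: u=3.44333 w=8.18586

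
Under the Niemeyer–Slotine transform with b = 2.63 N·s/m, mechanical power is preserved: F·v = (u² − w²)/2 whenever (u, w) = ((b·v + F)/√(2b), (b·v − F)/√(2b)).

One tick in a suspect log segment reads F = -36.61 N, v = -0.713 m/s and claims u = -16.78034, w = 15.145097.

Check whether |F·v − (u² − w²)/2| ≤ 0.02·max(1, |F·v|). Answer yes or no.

F·v = (-36.61)×(-0.713) = 26.102930 W.
(u² − w²)/2 = (281.579811 − 229.373963)/2 = 26.102924 W.
|Δ| = 0.000006;  2% of max(1, |F·v|) = 0.522059.

yes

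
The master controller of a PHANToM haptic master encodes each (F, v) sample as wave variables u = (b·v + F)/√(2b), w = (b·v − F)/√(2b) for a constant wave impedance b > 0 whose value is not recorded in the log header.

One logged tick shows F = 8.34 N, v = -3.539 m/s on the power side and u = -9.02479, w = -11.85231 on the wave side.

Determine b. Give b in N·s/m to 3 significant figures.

b = 17.4 N·s/m

u + w = -20.87710;  u + w = √(2b)·v, so √(2b) = -20.87710/(-3.539) = 5.89915.
b = (√(2b))²/2 = 34.80000/2 = 17.40000.
(Check via u − w = 2F/√(2b): u − w = 2.82752, 2F/√(2b) = 2.82752.)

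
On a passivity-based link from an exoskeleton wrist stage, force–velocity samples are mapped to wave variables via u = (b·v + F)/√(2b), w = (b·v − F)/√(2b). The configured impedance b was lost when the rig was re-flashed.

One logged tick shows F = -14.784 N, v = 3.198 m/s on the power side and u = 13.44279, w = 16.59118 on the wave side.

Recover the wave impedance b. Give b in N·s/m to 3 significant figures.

b = 44.1 N·s/m

u + w = 30.0340;  u + w = √(2b)·v, so √(2b) = 30.0340/3.198 = 9.3915.
b = (√(2b))²/2 = 88.2000/2 = 44.1000.
(Check via u − w = 2F/√(2b): u − w = -3.1484, 2F/√(2b) = -3.1484.)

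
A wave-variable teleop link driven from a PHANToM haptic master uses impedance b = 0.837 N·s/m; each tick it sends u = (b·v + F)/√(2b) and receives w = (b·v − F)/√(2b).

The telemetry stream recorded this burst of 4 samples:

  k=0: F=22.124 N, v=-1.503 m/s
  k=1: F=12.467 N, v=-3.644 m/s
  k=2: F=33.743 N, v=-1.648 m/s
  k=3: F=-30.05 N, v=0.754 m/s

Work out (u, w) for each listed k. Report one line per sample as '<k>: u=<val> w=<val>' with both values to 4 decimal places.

k=0: b·v=0.837×(-1.503)=-1.2580; √(2b)=1.2938; u=(-1.2580+22.124)/1.2938=16.1273, w=(-1.2580−22.124)/1.2938=-18.0719
k=1: b·v=0.837×(-3.644)=-3.0500; √(2b)=1.2938; u=(-3.0500+12.467)/1.2938=7.2784, w=(-3.0500−12.467)/1.2938=-11.9931
k=2: b·v=0.837×(-1.648)=-1.3794; √(2b)=1.2938; u=(-1.3794+33.743)/1.2938=25.0138, w=(-1.3794−33.743)/1.2938=-27.1460
k=3: b·v=0.837×0.754=0.6311; √(2b)=1.2938; u=(0.6311+(-30.05))/1.2938=-22.7378, w=(0.6311−(-30.05))/1.2938=23.7134

0: u=16.1273 w=-18.0719
1: u=7.2784 w=-11.9931
2: u=25.0138 w=-27.1460
3: u=-22.7378 w=23.7134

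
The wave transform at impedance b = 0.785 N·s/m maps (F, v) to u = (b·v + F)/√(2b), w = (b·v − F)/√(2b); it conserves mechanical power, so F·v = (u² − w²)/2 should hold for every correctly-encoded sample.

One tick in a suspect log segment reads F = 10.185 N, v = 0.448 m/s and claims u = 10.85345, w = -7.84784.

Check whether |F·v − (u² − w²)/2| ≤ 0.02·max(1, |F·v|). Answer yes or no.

F·v = 10.185×0.448 = 4.56288 W.
(u² − w²)/2 = (117.79738 − 61.58859)/2 = 28.10439 W.
|Δ| = 23.54151;  2% of max(1, |F·v|) = 0.09126.

no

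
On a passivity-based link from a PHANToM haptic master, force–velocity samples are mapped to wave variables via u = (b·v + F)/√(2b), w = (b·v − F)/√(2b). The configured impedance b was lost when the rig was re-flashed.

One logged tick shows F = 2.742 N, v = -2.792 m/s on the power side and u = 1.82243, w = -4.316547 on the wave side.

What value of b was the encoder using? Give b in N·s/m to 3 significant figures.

u + w = -2.494117;  u + w = √(2b)·v, so √(2b) = -2.494117/(-2.792) = 0.893308.
b = (√(2b))²/2 = 0.798000/2 = 0.399000.
(Check via u − w = 2F/√(2b): u − w = 6.138977, 2F/√(2b) = 6.138977.)

b = 0.399 N·s/m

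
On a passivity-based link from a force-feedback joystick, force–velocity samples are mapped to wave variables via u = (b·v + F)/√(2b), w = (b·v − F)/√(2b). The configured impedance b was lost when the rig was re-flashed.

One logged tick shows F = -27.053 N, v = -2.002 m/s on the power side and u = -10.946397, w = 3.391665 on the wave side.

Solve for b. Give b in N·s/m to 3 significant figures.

u + w = -7.554732;  u + w = √(2b)·v, so √(2b) = -7.554732/(-2.002) = 3.773592.
b = (√(2b))²/2 = 14.240000/2 = 7.120000.
(Check via u − w = 2F/√(2b): u − w = -14.338062, 2F/√(2b) = -14.338061.)

b = 7.12 N·s/m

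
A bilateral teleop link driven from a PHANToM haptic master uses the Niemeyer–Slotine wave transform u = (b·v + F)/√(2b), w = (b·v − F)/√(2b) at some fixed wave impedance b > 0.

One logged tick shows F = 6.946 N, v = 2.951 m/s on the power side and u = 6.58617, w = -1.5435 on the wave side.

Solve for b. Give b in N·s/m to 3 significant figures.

u + w = 5.04267;  u + w = √(2b)·v, so √(2b) = 5.04267/2.951 = 1.70880.
b = (√(2b))²/2 = 2.92000/2 = 1.46000.
(Check via u − w = 2F/√(2b): u − w = 8.12967, 2F/√(2b) = 8.12968.)

b = 1.46 N·s/m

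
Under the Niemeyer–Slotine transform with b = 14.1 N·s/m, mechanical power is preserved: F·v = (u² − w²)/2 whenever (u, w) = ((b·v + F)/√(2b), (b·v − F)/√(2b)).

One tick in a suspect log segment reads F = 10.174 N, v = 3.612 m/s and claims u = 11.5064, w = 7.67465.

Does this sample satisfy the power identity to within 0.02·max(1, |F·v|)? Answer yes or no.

F·v = 10.174×3.612 = 36.74849 W.
(u² − w²)/2 = (132.39724 − 58.90025)/2 = 36.74849 W.
|Δ| = 0.00001;  2% of max(1, |F·v|) = 0.73497.

yes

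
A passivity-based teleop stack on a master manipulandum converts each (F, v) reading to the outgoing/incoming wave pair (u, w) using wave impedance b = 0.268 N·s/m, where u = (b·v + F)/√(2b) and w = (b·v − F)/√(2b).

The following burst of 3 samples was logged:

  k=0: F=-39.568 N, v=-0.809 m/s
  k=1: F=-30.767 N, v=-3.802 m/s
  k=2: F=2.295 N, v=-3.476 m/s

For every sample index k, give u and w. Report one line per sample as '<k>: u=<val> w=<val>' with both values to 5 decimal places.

k=0: b·v=0.268×(-0.809)=-0.21681; √(2b)=0.73212; u=(-0.21681+(-39.568))/0.73212=-54.34191, w=(-0.21681−(-39.568))/0.73212=53.74963
k=1: b·v=0.268×(-3.802)=-1.01894; √(2b)=0.73212; u=(-1.01894+(-30.767))/0.73212=-43.41628, w=(-1.01894−(-30.767))/0.73212=40.63276
k=2: b·v=0.268×(-3.476)=-0.93157; √(2b)=0.73212; u=(-0.93157+2.295)/0.73212=1.86231, w=(-0.93157−2.295)/0.73212=-4.40716

0: u=-54.34191 w=53.74963
1: u=-43.41628 w=40.63276
2: u=1.86231 w=-4.40716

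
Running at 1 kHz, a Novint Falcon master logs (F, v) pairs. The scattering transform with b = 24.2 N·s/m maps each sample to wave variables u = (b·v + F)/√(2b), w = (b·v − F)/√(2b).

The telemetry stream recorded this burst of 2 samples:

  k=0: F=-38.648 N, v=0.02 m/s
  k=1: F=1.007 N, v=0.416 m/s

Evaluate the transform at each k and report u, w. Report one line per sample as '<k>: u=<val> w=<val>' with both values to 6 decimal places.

k=0: b·v=24.2×0.02=0.484000; √(2b)=6.957011; u=(0.484000+(-38.648))/6.957011=-5.485689, w=(0.484000−(-38.648))/6.957011=5.624830
k=1: b·v=24.2×0.416=10.067200; √(2b)=6.957011; u=(10.067200+1.007)/6.957011=1.591804, w=(10.067200−1.007)/6.957011=1.302312

0: u=-5.485689 w=5.624830
1: u=1.591804 w=1.302312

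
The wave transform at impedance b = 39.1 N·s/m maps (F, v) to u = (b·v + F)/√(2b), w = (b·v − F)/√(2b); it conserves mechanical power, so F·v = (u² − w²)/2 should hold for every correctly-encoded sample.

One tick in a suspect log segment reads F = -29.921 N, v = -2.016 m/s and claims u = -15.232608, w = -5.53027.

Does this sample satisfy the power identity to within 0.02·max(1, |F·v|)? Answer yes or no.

no

F·v = (-29.921)×(-2.016) = 60.320736 W.
(u² − w²)/2 = (232.032346 − 30.583886)/2 = 100.724230 W.
|Δ| = 40.403494;  2% of max(1, |F·v|) = 1.206415.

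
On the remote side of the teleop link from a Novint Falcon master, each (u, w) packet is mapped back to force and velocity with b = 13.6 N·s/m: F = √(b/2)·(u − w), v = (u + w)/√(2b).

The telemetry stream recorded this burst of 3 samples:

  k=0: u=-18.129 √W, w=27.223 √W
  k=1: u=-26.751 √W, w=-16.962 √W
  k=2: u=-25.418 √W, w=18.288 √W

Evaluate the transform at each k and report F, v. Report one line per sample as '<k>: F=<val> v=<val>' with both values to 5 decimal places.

0: F=-118.26355 v=1.74369
1: F=-25.52659 v=-8.38159
2: F=-113.97130 v=-1.36712

k=0: u−w=-45.35200, u+w=9.09400; √(b/2)=2.60768, √(2b)=5.21536; F=2.60768×(-45.352)=-118.26355, v=9.09400/5.21536=1.74369
k=1: u−w=-9.78900, u+w=-43.71300; √(b/2)=2.60768, √(2b)=5.21536; F=2.60768×(-9.789)=-25.52659, v=-43.71300/5.21536=-8.38159
k=2: u−w=-43.70600, u+w=-7.13000; √(b/2)=2.60768, √(2b)=5.21536; F=2.60768×(-43.706)=-113.97130, v=-7.13000/5.21536=-1.36712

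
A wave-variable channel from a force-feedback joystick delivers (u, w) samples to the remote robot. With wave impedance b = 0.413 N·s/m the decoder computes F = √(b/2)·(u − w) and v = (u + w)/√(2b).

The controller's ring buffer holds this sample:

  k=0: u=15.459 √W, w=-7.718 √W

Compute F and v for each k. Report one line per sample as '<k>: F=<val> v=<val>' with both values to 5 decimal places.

k=0: u−w=23.17700, u+w=7.74100; √(b/2)=0.45442, √(2b)=0.90885; F=0.45442×23.177=10.53216, v=7.74100/0.90885=8.51740

0: F=10.53216 v=8.51740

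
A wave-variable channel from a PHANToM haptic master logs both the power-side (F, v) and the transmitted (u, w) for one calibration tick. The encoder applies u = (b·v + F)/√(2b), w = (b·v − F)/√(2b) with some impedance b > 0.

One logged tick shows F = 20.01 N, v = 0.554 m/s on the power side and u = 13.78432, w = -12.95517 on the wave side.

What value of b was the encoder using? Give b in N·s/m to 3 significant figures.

u + w = 0.8291;  u + w = √(2b)·v, so √(2b) = 0.8291/0.554 = 1.4967.
b = (√(2b))²/2 = 2.2400/2 = 1.1200.
(Check via u − w = 2F/√(2b): u − w = 26.7395, 2F/√(2b) = 26.7395.)

b = 1.12 N·s/m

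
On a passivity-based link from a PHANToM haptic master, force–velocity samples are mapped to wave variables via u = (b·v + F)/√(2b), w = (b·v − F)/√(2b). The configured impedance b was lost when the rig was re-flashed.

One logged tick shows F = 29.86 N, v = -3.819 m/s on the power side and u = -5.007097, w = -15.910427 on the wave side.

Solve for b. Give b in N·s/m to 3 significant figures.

u + w = -20.917524;  u + w = √(2b)·v, so √(2b) = -20.917524/(-3.819) = 5.477225.
b = (√(2b))²/2 = 29.999999/2 = 14.999999.
(Check via u − w = 2F/√(2b): u − w = 10.903330, 2F/√(2b) = 10.903331.)

b = 15 N·s/m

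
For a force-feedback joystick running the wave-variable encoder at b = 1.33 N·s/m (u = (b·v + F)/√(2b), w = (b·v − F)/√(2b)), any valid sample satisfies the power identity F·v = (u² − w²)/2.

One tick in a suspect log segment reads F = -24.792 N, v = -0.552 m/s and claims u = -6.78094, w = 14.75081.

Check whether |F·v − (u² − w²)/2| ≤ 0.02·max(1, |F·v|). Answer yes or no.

F·v = (-24.792)×(-0.552) = 13.68518 W.
(u² − w²)/2 = (45.98115 − 217.58640)/2 = -85.80262 W.
|Δ| = 99.48781;  2% of max(1, |F·v|) = 0.27370.

no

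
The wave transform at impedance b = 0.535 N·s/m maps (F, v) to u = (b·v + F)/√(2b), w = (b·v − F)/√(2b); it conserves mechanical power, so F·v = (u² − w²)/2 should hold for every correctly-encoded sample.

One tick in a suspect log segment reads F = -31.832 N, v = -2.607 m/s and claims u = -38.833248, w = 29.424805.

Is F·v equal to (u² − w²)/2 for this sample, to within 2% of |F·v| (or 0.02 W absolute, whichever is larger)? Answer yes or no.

no

F·v = (-31.832)×(-2.607) = 82.986024 W.
(u² − w²)/2 = (1508.021150 − 865.819149)/2 = 321.101000 W.
|Δ| = 238.114976;  2% of max(1, |F·v|) = 1.659720.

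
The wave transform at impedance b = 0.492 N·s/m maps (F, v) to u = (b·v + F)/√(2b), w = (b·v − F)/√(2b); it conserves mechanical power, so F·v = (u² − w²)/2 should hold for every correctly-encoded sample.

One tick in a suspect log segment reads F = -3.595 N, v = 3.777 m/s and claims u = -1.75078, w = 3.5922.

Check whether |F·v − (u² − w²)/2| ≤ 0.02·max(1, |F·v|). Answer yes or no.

F·v = (-3.595)×3.777 = -13.57832 W.
(u² − w²)/2 = (3.06523 − 12.90390)/2 = -4.91934 W.
|Δ| = 8.65898;  2% of max(1, |F·v|) = 0.27157.

no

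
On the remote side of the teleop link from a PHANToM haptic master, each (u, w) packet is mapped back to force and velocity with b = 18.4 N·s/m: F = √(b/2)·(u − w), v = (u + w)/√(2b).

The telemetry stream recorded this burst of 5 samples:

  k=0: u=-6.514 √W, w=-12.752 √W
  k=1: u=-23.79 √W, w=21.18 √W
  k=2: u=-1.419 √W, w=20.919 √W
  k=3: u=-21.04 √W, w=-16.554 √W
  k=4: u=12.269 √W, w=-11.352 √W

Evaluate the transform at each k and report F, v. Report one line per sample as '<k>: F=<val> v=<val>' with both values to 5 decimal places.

k=0: u−w=6.23800, u+w=-19.26600; √(b/2)=3.03315, √(2b)=6.06630; F=3.03315×6.238=18.92079, v=-19.26600/6.06630=-3.17591
k=1: u−w=-44.97000, u+w=-2.61000; √(b/2)=3.03315, √(2b)=6.06630; F=3.03315×(-44.97)=-136.40076, v=-2.61000/6.06630=-0.43025
k=2: u−w=-22.33800, u+w=19.50000; √(b/2)=3.03315, √(2b)=6.06630; F=3.03315×(-22.338)=-67.75451, v=19.50000/6.06630=3.21448
k=3: u−w=-4.48600, u+w=-37.59400; √(b/2)=3.03315, √(2b)=6.06630; F=3.03315×(-4.486)=-13.60671, v=-37.59400/6.06630=-6.19719
k=4: u−w=23.62100, u+w=0.91700; √(b/2)=3.03315, √(2b)=6.06630; F=3.03315×23.621=71.64604, v=0.91700/6.06630=0.15116

0: F=18.92079 v=-3.17591
1: F=-136.40076 v=-0.43025
2: F=-67.75451 v=3.21448
3: F=-13.60671 v=-6.19719
4: F=71.64604 v=0.15116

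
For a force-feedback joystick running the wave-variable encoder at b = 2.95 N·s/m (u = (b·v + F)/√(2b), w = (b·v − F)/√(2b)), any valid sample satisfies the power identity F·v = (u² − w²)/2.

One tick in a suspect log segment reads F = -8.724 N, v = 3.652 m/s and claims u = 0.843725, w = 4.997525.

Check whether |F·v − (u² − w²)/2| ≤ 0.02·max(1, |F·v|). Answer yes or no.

F·v = (-8.724)×3.652 = -31.860048 W.
(u² − w²)/2 = (0.711872 − 24.975256)/2 = -12.131692 W.
|Δ| = 19.728356;  2% of max(1, |F·v|) = 0.637201.

no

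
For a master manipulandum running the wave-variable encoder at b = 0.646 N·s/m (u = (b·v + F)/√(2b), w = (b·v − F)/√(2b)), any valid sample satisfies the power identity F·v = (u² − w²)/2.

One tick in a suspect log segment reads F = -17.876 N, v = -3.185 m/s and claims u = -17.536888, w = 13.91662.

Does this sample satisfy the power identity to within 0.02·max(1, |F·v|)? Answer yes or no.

yes

F·v = (-17.876)×(-3.185) = 56.935060 W.
(u² − w²)/2 = (307.542441 − 193.672312)/2 = 56.935064 W.
|Δ| = 0.000004;  2% of max(1, |F·v|) = 1.138701.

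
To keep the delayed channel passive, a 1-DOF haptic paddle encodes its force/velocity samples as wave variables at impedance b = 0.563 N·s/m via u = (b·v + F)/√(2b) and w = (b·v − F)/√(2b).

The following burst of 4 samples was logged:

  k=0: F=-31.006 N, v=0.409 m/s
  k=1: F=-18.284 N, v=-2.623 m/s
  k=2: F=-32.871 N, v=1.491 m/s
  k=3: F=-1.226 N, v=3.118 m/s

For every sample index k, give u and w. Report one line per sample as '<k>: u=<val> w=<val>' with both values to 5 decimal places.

k=0: b·v=0.563×0.409=0.23027; √(2b)=1.06113; u=(0.23027+(-31.006))/1.06113=-29.00275, w=(0.23027−(-31.006))/1.06113=29.43675
k=1: b·v=0.563×(-2.623)=-1.47675; √(2b)=1.06113; u=(-1.47675+(-18.284))/1.06113=-18.62234, w=(-1.47675−(-18.284))/1.06113=15.83899
k=2: b·v=0.563×1.491=0.83943; √(2b)=1.06113; u=(0.83943+(-32.871))/1.06113=-30.18624, w=(0.83943−(-32.871))/1.06113=31.76838
k=3: b·v=0.563×3.118=1.75543; √(2b)=1.06113; u=(1.75543+(-1.226))/1.06113=0.49893, w=(1.75543−(-1.226))/1.06113=2.80967

0: u=-29.00275 w=29.43675
1: u=-18.62234 w=15.83899
2: u=-30.18624 w=31.76838
3: u=0.49893 w=2.80967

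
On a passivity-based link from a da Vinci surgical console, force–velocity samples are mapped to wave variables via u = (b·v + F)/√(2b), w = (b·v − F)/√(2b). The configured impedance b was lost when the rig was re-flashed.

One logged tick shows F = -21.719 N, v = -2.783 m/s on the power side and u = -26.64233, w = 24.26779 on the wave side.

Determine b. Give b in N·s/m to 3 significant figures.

b = 0.364 N·s/m

u + w = -2.37454;  u + w = √(2b)·v, so √(2b) = -2.37454/(-2.783) = 0.85323.
b = (√(2b))²/2 = 0.72800/2 = 0.36400.
(Check via u − w = 2F/√(2b): u − w = -50.91012, 2F/√(2b) = -50.91005.)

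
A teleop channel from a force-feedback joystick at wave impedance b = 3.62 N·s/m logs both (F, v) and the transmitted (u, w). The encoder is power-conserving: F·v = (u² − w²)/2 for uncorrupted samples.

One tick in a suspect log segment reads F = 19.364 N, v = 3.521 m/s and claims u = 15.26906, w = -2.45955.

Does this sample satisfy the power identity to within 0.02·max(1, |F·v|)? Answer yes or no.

no

F·v = 19.364×3.521 = 68.1806 W.
(u² − w²)/2 = (233.1442 − 6.0494)/2 = 113.5474 W.
|Δ| = 45.3668;  2% of max(1, |F·v|) = 1.3636.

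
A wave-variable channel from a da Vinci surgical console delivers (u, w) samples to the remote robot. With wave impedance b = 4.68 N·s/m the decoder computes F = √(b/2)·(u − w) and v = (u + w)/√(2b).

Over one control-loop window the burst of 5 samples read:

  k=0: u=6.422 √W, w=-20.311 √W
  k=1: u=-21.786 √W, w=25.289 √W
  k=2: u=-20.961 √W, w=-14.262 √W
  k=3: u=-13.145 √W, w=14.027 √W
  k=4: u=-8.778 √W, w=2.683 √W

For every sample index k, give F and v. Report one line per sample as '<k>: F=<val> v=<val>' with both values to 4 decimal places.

k=0: u−w=26.7330, u+w=-13.8890; √(b/2)=1.5297, √(2b)=3.0594; F=1.5297×26.733=40.8936, v=-13.8890/3.0594=-4.5398
k=1: u−w=-47.0750, u+w=3.5030; √(b/2)=1.5297, √(2b)=3.0594; F=1.5297×(-47.075)=-72.0109, v=3.5030/3.0594=1.1450
k=2: u−w=-6.6990, u+w=-35.2230; √(b/2)=1.5297, √(2b)=3.0594; F=1.5297×(-6.699)=-10.2475, v=-35.2230/3.0594=-11.5130
k=3: u−w=-27.1720, u+w=0.8820; √(b/2)=1.5297, √(2b)=3.0594; F=1.5297×(-27.172)=-41.5652, v=0.8820/3.0594=0.2883
k=4: u−w=-11.4610, u+w=-6.0950; √(b/2)=1.5297, √(2b)=3.0594; F=1.5297×(-11.461)=-17.5320, v=-6.0950/3.0594=-1.9922

0: F=40.8936 v=-4.5398
1: F=-72.0109 v=1.1450
2: F=-10.2475 v=-11.5130
3: F=-41.5652 v=0.2883
4: F=-17.5320 v=-1.9922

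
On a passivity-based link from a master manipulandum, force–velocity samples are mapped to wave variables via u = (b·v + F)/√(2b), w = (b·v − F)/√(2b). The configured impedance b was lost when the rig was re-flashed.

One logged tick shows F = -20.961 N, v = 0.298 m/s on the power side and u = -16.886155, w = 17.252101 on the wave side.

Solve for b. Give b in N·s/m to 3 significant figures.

b = 0.754 N·s/m

u + w = 0.365946;  u + w = √(2b)·v, so √(2b) = 0.365946/0.298 = 1.228007.
b = (√(2b))²/2 = 1.508000/2 = 0.754000.
(Check via u − w = 2F/√(2b): u − w = -34.138256, 2F/√(2b) = -34.138250.)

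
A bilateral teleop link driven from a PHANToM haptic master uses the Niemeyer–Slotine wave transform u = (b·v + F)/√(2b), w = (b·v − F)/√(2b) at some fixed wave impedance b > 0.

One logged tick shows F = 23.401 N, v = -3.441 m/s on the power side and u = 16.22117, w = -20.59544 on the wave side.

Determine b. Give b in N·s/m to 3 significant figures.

u + w = -4.3743;  u + w = √(2b)·v, so √(2b) = -4.3743/(-3.441) = 1.2712.
b = (√(2b))²/2 = 1.6160/2 = 0.8080.
(Check via u − w = 2F/√(2b): u − w = 36.8166, 2F/√(2b) = 36.8166.)

b = 0.808 N·s/m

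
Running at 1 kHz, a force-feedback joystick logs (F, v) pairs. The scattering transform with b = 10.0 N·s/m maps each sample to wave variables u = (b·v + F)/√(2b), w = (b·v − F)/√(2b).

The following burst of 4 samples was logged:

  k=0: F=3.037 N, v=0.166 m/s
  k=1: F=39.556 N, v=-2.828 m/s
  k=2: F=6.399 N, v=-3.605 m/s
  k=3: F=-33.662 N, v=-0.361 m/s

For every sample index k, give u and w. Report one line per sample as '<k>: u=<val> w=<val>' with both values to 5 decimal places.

k=0: b·v=10.0×0.166=1.66000; √(2b)=4.47214; u=(1.66000+3.037)/4.47214=1.05028, w=(1.66000−3.037)/4.47214=-0.30791
k=1: b·v=10.0×(-2.828)=-28.28000; √(2b)=4.47214; u=(-28.28000+39.556)/4.47214=2.52139, w=(-28.28000−39.556)/4.47214=-15.16859
k=2: b·v=10.0×(-3.605)=-36.05000; √(2b)=4.47214; u=(-36.05000+6.399)/4.47214=-6.63017, w=(-36.05000−6.399)/4.47214=-9.49188
k=3: b·v=10.0×(-0.361)=-3.61000; √(2b)=4.47214; u=(-3.61000+(-33.662))/4.47214=-8.33427, w=(-3.61000−(-33.662))/4.47214=6.71983

0: u=1.05028 w=-0.30791
1: u=2.52139 w=-15.16859
2: u=-6.63017 w=-9.49188
3: u=-8.33427 w=6.71983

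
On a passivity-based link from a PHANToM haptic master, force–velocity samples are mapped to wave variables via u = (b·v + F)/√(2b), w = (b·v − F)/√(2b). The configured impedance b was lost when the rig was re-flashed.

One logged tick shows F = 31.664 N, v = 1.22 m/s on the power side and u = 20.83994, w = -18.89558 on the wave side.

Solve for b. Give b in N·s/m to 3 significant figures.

u + w = 1.9444;  u + w = √(2b)·v, so √(2b) = 1.9444/1.22 = 1.5937.
b = (√(2b))²/2 = 2.5400/2 = 1.2700.
(Check via u − w = 2F/√(2b): u − w = 39.7355, 2F/√(2b) = 39.7355.)

b = 1.27 N·s/m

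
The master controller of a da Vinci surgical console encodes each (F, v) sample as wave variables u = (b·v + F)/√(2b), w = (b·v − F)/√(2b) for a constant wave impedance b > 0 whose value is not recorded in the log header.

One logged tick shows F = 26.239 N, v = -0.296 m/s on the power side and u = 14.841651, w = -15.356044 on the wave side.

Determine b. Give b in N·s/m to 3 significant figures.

b = 1.51 N·s/m

u + w = -0.514393;  u + w = √(2b)·v, so √(2b) = -0.514393/(-0.296) = 1.737814.
b = (√(2b))²/2 = 3.019998/2 = 1.509999.
(Check via u − w = 2F/√(2b): u − w = 30.197695, 2F/√(2b) = 30.197705.)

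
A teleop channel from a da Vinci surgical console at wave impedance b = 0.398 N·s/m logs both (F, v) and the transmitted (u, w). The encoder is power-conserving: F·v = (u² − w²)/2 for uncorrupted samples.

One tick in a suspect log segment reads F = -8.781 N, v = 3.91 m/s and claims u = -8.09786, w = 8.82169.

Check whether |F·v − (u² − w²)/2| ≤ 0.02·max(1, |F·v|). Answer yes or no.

no

F·v = (-8.781)×3.91 = -34.33371 W.
(u² − w²)/2 = (65.57534 − 77.82221)/2 = -6.12344 W.
|Δ| = 28.21027;  2% of max(1, |F·v|) = 0.68667.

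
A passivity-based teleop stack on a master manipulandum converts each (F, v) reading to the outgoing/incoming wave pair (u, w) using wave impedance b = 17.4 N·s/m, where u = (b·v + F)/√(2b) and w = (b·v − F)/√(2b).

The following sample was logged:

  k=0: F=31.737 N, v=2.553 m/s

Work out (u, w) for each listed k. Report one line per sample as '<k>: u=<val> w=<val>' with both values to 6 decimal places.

k=0: b·v=17.4×2.553=44.422200; √(2b)=5.899152; u=(44.422200+31.737)/5.899152=12.910193, w=(44.422200−31.737)/5.899152=2.150343

0: u=12.910193 w=2.150343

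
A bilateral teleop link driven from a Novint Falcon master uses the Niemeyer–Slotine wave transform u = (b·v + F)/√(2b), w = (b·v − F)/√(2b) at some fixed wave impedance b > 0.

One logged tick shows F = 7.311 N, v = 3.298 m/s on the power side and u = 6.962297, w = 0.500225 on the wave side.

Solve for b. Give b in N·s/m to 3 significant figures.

u + w = 7.462522;  u + w = √(2b)·v, so √(2b) = 7.462522/3.298 = 2.262742.
b = (√(2b))²/2 = 5.120000/2 = 2.560000.
(Check via u − w = 2F/√(2b): u − w = 6.462072, 2F/√(2b) = 6.462072.)

b = 2.56 N·s/m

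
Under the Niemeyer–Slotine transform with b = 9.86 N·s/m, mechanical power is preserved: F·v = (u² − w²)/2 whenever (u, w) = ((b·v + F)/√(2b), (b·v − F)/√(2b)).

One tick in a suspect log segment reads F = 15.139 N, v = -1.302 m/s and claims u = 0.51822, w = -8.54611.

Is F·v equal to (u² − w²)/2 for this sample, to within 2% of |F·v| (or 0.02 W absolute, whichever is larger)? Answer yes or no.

F·v = 15.139×(-1.302) = -19.71098 W.
(u² − w²)/2 = (0.26855 − 73.03600)/2 = -36.38372 W.
|Δ| = 16.67274;  2% of max(1, |F·v|) = 0.39422.

no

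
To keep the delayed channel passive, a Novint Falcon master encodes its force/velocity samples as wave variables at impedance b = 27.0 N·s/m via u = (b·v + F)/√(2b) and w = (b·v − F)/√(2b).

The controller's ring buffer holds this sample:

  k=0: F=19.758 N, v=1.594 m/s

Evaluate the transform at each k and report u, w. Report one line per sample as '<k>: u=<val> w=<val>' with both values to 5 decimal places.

k=0: b·v=27.0×1.594=43.03800; √(2b)=7.34847; u=(43.03800+19.758)/7.34847=8.54545, w=(43.03800−19.758)/7.34847=3.16801

0: u=8.54545 w=3.16801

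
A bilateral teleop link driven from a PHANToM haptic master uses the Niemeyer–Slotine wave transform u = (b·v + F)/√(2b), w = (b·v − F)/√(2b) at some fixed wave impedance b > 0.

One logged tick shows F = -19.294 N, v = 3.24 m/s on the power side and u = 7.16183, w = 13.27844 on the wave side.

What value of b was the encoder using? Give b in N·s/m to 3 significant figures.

b = 19.9 N·s/m

u + w = 20.44027;  u + w = √(2b)·v, so √(2b) = 20.44027/3.24 = 6.30873.
b = (√(2b))²/2 = 39.80002/2 = 19.90001.
(Check via u − w = 2F/√(2b): u − w = -6.11661, 2F/√(2b) = -6.11661.)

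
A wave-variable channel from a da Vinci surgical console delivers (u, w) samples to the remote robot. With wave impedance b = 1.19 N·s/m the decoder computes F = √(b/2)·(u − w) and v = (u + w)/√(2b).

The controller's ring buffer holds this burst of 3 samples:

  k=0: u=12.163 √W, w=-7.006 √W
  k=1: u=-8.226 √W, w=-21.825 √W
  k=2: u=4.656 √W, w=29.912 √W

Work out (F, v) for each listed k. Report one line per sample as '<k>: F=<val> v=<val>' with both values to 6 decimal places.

k=0: u−w=19.169000, u+w=5.157000; √(b/2)=0.771362, √(2b)=1.542725; F=0.771362×19.169=14.786246, v=5.157000/1.542725=3.342787
k=1: u−w=13.599000, u+w=-30.051000; √(b/2)=0.771362, √(2b)=1.542725; F=0.771362×13.599=10.489758, v=-30.051000/1.542725=-19.479170
k=2: u−w=-25.256000, u+w=34.568000; √(b/2)=0.771362, √(2b)=1.542725; F=0.771362×(-25.256)=-19.481530, v=34.568000/1.542725=22.407106

0: F=14.786246 v=3.342787
1: F=10.489758 v=-19.479170
2: F=-19.481530 v=22.407106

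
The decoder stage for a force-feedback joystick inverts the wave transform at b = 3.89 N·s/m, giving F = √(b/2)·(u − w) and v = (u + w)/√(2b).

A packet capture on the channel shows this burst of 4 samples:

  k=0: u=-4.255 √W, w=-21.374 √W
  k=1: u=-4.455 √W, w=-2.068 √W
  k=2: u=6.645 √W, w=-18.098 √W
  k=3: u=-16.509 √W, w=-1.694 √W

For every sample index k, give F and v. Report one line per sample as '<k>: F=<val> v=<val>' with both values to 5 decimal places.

0: F=23.87471 v=-9.18844
1: F=-3.32899 v=-2.33861
2: F=34.50739 v=-4.10610
3: F=-20.66148 v=-6.52609

k=0: u−w=17.11900, u+w=-25.62900; √(b/2)=1.39463, √(2b)=2.78927; F=1.39463×17.119=23.87471, v=-25.62900/2.78927=-9.18844
k=1: u−w=-2.38700, u+w=-6.52300; √(b/2)=1.39463, √(2b)=2.78927; F=1.39463×(-2.387)=-3.32899, v=-6.52300/2.78927=-2.33861
k=2: u−w=24.74300, u+w=-11.45300; √(b/2)=1.39463, √(2b)=2.78927; F=1.39463×24.743=34.50739, v=-11.45300/2.78927=-4.10610
k=3: u−w=-14.81500, u+w=-18.20300; √(b/2)=1.39463, √(2b)=2.78927; F=1.39463×(-14.815)=-20.66148, v=-18.20300/2.78927=-6.52609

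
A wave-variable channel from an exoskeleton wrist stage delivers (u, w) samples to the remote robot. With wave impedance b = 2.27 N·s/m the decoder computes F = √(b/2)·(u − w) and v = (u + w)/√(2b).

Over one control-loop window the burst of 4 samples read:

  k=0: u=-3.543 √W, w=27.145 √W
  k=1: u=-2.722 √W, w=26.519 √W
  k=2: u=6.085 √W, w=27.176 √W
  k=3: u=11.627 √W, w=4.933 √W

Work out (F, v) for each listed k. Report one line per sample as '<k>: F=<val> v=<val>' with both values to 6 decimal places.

k=0: u−w=-30.688000, u+w=23.602000; √(b/2)=1.065364, √(2b)=2.130728; F=1.065364×(-30.688)=-32.693884, v=23.602000/2.130728=11.076967
k=1: u−w=-29.241000, u+w=23.797000; √(b/2)=1.065364, √(2b)=2.130728; F=1.065364×(-29.241)=-31.152303, v=23.797000/2.130728=11.168485
k=2: u−w=-21.091000, u+w=33.261000; √(b/2)=1.065364, √(2b)=2.130728; F=1.065364×(-21.091)=-22.469588, v=33.261000/2.130728=15.610161
k=3: u−w=6.694000, u+w=16.560000; √(b/2)=1.065364, √(2b)=2.130728; F=1.065364×6.694=7.131545, v=16.560000/2.130728=7.771993

0: F=-32.693884 v=11.076967
1: F=-31.152303 v=11.168485
2: F=-22.469588 v=15.610161
3: F=7.131545 v=7.771993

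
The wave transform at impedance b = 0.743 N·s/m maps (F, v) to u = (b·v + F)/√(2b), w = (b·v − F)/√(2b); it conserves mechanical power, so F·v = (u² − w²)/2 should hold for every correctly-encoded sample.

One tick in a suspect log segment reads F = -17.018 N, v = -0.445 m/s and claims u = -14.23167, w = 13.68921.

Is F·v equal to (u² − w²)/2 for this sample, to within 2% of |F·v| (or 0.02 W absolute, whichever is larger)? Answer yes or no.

yes

F·v = (-17.018)×(-0.445) = 7.57301 W.
(u² − w²)/2 = (202.54043 − 187.39447)/2 = 7.57298 W.
|Δ| = 0.00003;  2% of max(1, |F·v|) = 0.15146.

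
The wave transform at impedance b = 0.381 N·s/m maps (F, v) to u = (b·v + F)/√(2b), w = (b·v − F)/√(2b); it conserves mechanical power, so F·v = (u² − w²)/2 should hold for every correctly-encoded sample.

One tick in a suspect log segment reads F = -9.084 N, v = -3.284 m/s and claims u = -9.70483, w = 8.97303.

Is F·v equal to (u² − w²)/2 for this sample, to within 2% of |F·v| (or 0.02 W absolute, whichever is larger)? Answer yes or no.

no

F·v = (-9.084)×(-3.284) = 29.8319 W.
(u² − w²)/2 = (94.1837 − 80.5153)/2 = 6.8342 W.
|Δ| = 22.9976;  2% of max(1, |F·v|) = 0.5966.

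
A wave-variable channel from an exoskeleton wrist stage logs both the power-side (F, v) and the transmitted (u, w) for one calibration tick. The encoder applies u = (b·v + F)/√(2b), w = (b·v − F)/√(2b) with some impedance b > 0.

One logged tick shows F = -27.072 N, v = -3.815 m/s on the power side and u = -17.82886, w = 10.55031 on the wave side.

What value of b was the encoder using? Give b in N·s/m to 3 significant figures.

u + w = -7.2785;  u + w = √(2b)·v, so √(2b) = -7.2785/(-3.815) = 1.9079.
b = (√(2b))²/2 = 3.6400/2 = 1.8200.
(Check via u − w = 2F/√(2b): u − w = -28.3792, 2F/√(2b) = -28.3792.)

b = 1.82 N·s/m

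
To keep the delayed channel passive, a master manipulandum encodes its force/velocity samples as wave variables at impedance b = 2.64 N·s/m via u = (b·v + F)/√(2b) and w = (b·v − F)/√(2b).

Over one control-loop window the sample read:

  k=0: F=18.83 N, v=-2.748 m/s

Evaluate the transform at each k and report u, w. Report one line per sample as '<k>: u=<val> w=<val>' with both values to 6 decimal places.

0: u=5.037494 w=-11.351917

k=0: b·v=2.64×(-2.748)=-7.254720; √(2b)=2.297825; u=(-7.254720+18.83)/2.297825=5.037494, w=(-7.254720−18.83)/2.297825=-11.351917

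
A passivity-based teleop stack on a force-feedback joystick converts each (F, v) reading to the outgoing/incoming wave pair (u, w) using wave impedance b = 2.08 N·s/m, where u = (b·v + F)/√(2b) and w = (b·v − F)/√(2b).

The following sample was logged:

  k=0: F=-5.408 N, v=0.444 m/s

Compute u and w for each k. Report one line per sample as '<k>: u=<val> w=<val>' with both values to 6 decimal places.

0: u=-2.198697 w=3.104283

k=0: b·v=2.08×0.444=0.923520; √(2b)=2.039608; u=(0.923520+(-5.408))/2.039608=-2.198697, w=(0.923520−(-5.408))/2.039608=3.104283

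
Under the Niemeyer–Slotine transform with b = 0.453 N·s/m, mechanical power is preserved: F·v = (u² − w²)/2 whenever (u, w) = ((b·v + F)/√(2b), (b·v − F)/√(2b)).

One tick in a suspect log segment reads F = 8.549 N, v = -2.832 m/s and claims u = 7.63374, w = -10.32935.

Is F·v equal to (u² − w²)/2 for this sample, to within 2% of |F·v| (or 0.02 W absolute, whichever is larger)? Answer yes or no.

F·v = 8.549×(-2.832) = -24.2108 W.
(u² − w²)/2 = (58.2740 − 106.6955)/2 = -24.2107 W.
|Δ| = 0.0000;  2% of max(1, |F·v|) = 0.4842.

yes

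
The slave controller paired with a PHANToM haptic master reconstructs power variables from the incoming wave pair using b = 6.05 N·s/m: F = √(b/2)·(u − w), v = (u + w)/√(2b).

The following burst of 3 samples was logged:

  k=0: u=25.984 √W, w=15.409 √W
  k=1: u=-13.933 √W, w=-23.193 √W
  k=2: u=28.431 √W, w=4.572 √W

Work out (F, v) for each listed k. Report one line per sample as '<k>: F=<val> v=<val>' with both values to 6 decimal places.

0: F=18.392597 v=11.899651
1: F=16.105480 v=-10.672975
2: F=41.496830 v=9.487695

k=0: u−w=10.575000, u+w=41.393000; √(b/2)=1.739253, √(2b)=3.478505; F=1.739253×10.575=18.392597, v=41.393000/3.478505=11.899651
k=1: u−w=9.260000, u+w=-37.126000; √(b/2)=1.739253, √(2b)=3.478505; F=1.739253×9.26=16.105480, v=-37.126000/3.478505=-10.672975
k=2: u−w=23.859000, u+w=33.003000; √(b/2)=1.739253, √(2b)=3.478505; F=1.739253×23.859=41.496830, v=33.003000/3.478505=9.487695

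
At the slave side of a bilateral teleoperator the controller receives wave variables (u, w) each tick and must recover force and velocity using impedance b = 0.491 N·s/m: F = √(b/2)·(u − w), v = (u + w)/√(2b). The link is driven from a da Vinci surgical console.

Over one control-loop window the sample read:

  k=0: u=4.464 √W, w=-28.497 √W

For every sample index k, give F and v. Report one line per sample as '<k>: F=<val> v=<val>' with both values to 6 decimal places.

k=0: u−w=32.961000, u+w=-24.033000; √(b/2)=0.495480, √(2b)=0.990959; F=0.495480×32.961=16.331502, v=-24.033000/0.990959=-24.252262

0: F=16.331502 v=-24.252262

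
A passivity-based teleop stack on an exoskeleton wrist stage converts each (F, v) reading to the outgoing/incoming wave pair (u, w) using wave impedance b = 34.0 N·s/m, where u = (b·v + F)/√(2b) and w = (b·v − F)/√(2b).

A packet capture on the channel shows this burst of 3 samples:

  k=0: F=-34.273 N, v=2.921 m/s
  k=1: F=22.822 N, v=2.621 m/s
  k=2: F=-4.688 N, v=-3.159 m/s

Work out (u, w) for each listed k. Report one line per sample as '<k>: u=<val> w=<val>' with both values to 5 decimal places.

k=0: b·v=34.0×2.921=99.31400; √(2b)=8.24621; u=(99.31400+(-34.273))/8.24621=7.88738, w=(99.31400−(-34.273))/8.24621=16.19980
k=1: b·v=34.0×2.621=89.11400; √(2b)=8.24621; u=(89.11400+22.822)/8.24621=13.57423, w=(89.11400−22.822)/8.24621=8.03909
k=2: b·v=34.0×(-3.159)=-107.40600; √(2b)=8.24621; u=(-107.40600+(-4.688))/8.24621=-13.59339, w=(-107.40600−(-4.688))/8.24621=-12.45639

0: u=7.88738 w=16.19980
1: u=13.57423 w=8.03909
2: u=-13.59339 w=-12.45639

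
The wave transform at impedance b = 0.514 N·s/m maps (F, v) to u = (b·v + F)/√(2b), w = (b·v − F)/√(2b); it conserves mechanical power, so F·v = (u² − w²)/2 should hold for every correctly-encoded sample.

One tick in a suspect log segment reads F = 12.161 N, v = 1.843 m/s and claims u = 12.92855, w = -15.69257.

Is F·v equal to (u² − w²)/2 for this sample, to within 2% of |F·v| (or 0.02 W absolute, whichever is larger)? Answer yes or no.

F·v = 12.161×1.843 = 22.4127 W.
(u² − w²)/2 = (167.1474 − 246.2568)/2 = -39.5547 W.
|Δ| = 61.9674;  2% of max(1, |F·v|) = 0.4483.

no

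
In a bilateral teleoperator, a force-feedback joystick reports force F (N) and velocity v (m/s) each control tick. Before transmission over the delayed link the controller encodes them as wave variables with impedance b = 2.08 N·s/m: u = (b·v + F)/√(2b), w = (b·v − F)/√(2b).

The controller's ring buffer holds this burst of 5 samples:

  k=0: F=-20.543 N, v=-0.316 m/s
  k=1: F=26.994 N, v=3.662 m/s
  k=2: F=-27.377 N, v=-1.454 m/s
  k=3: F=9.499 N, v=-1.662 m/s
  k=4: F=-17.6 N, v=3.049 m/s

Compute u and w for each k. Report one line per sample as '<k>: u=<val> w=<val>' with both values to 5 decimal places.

k=0: b·v=2.08×(-0.316)=-0.65728; √(2b)=2.03961; u=(-0.65728+(-20.543))/2.03961=-10.39429, w=(-0.65728−(-20.543))/2.03961=9.74978
k=1: b·v=2.08×3.662=7.61696; √(2b)=2.03961; u=(7.61696+26.994)/2.03961=16.96942, w=(7.61696−26.994)/2.03961=-9.50038
k=2: b·v=2.08×(-1.454)=-3.02432; √(2b)=2.03961; u=(-3.02432+(-27.377))/2.03961=-14.90547, w=(-3.02432−(-27.377))/2.03961=11.93988
k=3: b·v=2.08×(-1.662)=-3.45696; √(2b)=2.03961; u=(-3.45696+9.499)/2.03961=2.96235, w=(-3.45696−9.499)/2.03961=-6.35218
k=4: b·v=2.08×3.049=6.34192; √(2b)=2.03961; u=(6.34192+(-17.6))/2.03961=-5.51973, w=(6.34192−(-17.6))/2.03961=11.73849

0: u=-10.39429 w=9.74978
1: u=16.96942 w=-9.50038
2: u=-14.90547 w=11.93988
3: u=2.96235 w=-6.35218
4: u=-5.51973 w=11.73849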